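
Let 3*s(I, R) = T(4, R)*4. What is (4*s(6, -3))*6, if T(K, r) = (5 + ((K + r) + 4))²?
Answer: 3200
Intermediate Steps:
T(K, r) = (9 + K + r)² (T(K, r) = (5 + (4 + K + r))² = (9 + K + r)²)
s(I, R) = 4*(13 + R)²/3 (s(I, R) = ((9 + 4 + R)²*4)/3 = ((13 + R)²*4)/3 = (4*(13 + R)²)/3 = 4*(13 + R)²/3)
(4*s(6, -3))*6 = (4*(4*(13 - 3)²/3))*6 = (4*((4/3)*10²))*6 = (4*((4/3)*100))*6 = (4*(400/3))*6 = (1600/3)*6 = 3200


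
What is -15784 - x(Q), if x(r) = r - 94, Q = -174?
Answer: -15516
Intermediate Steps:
x(r) = -94 + r
-15784 - x(Q) = -15784 - (-94 - 174) = -15784 - 1*(-268) = -15784 + 268 = -15516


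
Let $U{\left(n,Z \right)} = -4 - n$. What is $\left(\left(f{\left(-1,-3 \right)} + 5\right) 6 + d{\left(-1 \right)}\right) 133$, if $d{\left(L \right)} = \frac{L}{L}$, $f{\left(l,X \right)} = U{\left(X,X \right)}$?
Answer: $3325$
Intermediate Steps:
$f{\left(l,X \right)} = -4 - X$
$d{\left(L \right)} = 1$
$\left(\left(f{\left(-1,-3 \right)} + 5\right) 6 + d{\left(-1 \right)}\right) 133 = \left(\left(\left(-4 - -3\right) + 5\right) 6 + 1\right) 133 = \left(\left(\left(-4 + 3\right) + 5\right) 6 + 1\right) 133 = \left(\left(-1 + 5\right) 6 + 1\right) 133 = \left(4 \cdot 6 + 1\right) 133 = \left(24 + 1\right) 133 = 25 \cdot 133 = 3325$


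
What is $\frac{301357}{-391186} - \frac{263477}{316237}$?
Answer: $- \frac{198368747331}{123707487082} \approx -1.6035$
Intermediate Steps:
$\frac{301357}{-391186} - \frac{263477}{316237} = 301357 \left(- \frac{1}{391186}\right) - \frac{263477}{316237} = - \frac{301357}{391186} - \frac{263477}{316237} = - \frac{198368747331}{123707487082}$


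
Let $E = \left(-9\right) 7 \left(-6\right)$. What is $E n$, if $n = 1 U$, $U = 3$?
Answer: $1134$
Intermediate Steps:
$n = 3$ ($n = 1 \cdot 3 = 3$)
$E = 378$ ($E = \left(-63\right) \left(-6\right) = 378$)
$E n = 378 \cdot 3 = 1134$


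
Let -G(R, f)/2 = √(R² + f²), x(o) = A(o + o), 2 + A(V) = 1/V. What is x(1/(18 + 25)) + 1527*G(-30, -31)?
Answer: 39/2 - 3054*√1861 ≈ -1.3173e+5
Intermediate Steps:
A(V) = -2 + 1/V
x(o) = -2 + 1/(2*o) (x(o) = -2 + 1/(o + o) = -2 + 1/(2*o))
G(R, f) = -2*√(R² + f²)
x(1/(18 + 25)) + 1527*G(-30, -31) = (-2 + 1/(2*(1/(18 + 25)))) + 1527*(-2*√((-30)² + (-31)²)) = (-2 + 1/(2*(1/43))) + 1527*(-2*√(900 + 961)) = (-2 + 1/(2*(1/43))) + 1527*(-2*√1861) = (-2 + (½)*43) - 3054*√1861 = (-2 + 43/2) - 3054*√1861 = 39/2 - 3054*√1861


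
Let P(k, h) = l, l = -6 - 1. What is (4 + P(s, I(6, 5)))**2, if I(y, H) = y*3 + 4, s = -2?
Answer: 9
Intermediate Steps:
l = -7
I(y, H) = 4 + 3*y (I(y, H) = 3*y + 4 = 4 + 3*y)
P(k, h) = -7
(4 + P(s, I(6, 5)))**2 = (4 - 7)**2 = (-3)**2 = 9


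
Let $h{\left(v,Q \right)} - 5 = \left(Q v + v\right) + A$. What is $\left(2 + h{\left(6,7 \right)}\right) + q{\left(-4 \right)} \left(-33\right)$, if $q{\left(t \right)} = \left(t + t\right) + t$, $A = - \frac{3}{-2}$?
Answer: $\frac{905}{2} \approx 452.5$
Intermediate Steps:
$A = \frac{3}{2}$ ($A = \left(-3\right) \left(- \frac{1}{2}\right) = \frac{3}{2} \approx 1.5$)
$h{\left(v,Q \right)} = \frac{13}{2} + v + Q v$ ($h{\left(v,Q \right)} = 5 + \left(\left(Q v + v\right) + \frac{3}{2}\right) = 5 + \left(\left(v + Q v\right) + \frac{3}{2}\right) = 5 + \left(\frac{3}{2} + v + Q v\right) = \frac{13}{2} + v + Q v$)
$q{\left(t \right)} = 3 t$ ($q{\left(t \right)} = 2 t + t = 3 t$)
$\left(2 + h{\left(6,7 \right)}\right) + q{\left(-4 \right)} \left(-33\right) = \left(2 + \left(\frac{13}{2} + 6 + 7 \cdot 6\right)\right) + 3 \left(-4\right) \left(-33\right) = \left(2 + \left(\frac{13}{2} + 6 + 42\right)\right) - -396 = \left(2 + \frac{109}{2}\right) + 396 = \frac{113}{2} + 396 = \frac{905}{2}$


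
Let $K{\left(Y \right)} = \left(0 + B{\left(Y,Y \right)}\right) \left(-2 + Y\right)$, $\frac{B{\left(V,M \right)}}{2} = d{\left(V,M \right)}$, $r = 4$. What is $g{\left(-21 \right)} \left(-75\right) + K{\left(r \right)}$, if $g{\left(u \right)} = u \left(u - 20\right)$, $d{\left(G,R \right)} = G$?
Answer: $-64559$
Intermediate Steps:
$g{\left(u \right)} = u \left(-20 + u\right)$
$B{\left(V,M \right)} = 2 V$
$K{\left(Y \right)} = 2 Y \left(-2 + Y\right)$ ($K{\left(Y \right)} = \left(0 + 2 Y\right) \left(-2 + Y\right) = 2 Y \left(-2 + Y\right)$)
$g{\left(-21 \right)} \left(-75\right) + K{\left(r \right)} = - 21 \left(-20 - 21\right) \left(-75\right) + 2 \cdot 4 \left(-2 + 4\right) = \left(-21\right) \left(-41\right) \left(-75\right) + 2 \cdot 4 \cdot 2 = 861 \left(-75\right) + 16 = -64575 + 16 = -64559$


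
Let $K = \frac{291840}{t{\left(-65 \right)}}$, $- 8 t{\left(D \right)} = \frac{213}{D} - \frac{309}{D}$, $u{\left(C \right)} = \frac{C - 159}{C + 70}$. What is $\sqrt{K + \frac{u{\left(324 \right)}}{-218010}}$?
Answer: $\frac{i \sqrt{76681921455785981}}{220246} \approx 1257.3 i$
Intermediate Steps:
$u{\left(C \right)} = \frac{-159 + C}{70 + C}$
$t{\left(D \right)} = \frac{12}{D}$ ($t{\left(D \right)} = - \frac{\frac{213}{D} - \frac{309}{D}}{8} = - \frac{\left(-96\right) \frac{1}{D}}{8} = \frac{12}{D}$)
$K = -1580800$ ($K = \frac{291840}{12 \frac{1}{-65}} = \frac{291840}{12 \left(- \frac{1}{65}\right)} = \frac{291840}{- \frac{12}{65}} = 291840 \left(- \frac{65}{12}\right) = -1580800$)
$\sqrt{K + \frac{u{\left(324 \right)}}{-218010}} = \sqrt{-1580800 + \frac{\frac{1}{70 + 324} \left(-159 + 324\right)}{-218010}} = \sqrt{-1580800 + \frac{1}{394} \cdot 165 \left(- \frac{1}{218010}\right)} = \sqrt{-1580800 + \frac{165}{394} \left(- \frac{1}{218010}\right)} = \sqrt{-1580800 - \frac{11}{5726396}} = \sqrt{- \frac{9052286796811}{5726396}} = \frac{i \sqrt{76681921455785981}}{220246}$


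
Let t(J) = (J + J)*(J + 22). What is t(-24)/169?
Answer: 96/169 ≈ 0.56805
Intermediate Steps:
t(J) = 2*J*(22 + J) (t(J) = (2*J)*(22 + J) = 2*J*(22 + J))
t(-24)/169 = (2*(-24)*(22 - 24))/169 = (2*(-24)*(-2))*(1/169) = 96*(1/169) = 96/169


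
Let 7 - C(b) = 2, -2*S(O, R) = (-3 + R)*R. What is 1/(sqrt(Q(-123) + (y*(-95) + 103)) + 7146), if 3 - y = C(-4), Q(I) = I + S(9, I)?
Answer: 7146/51072895 - I*sqrt(7579)/51072895 ≈ 0.00013992 - 1.7046e-6*I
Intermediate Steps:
S(O, R) = -R*(-3 + R)/2 (S(O, R) = -(-3 + R)*R/2 = -R*(-3 + R)/2)
Q(I) = I + I*(3 - I)/2
C(b) = 5 (C(b) = 7 - 1*2 = 7 - 2 = 5)
y = -2 (y = 3 - 1*5 = 3 - 5 = -2)
1/(sqrt(Q(-123) + (y*(-95) + 103)) + 7146) = 1/(sqrt((1/2)*(-123)*(5 - 1*(-123)) + (-2*(-95) + 103)) + 7146) = 1/(sqrt((1/2)*(-123)*(5 + 123) + (190 + 103)) + 7146) = 1/(sqrt((1/2)*(-123)*128 + 293) + 7146) = 1/(sqrt(-7872 + 293) + 7146) = 1/(sqrt(-7579) + 7146) = 1/(I*sqrt(7579) + 7146) = 1/(7146 + I*sqrt(7579))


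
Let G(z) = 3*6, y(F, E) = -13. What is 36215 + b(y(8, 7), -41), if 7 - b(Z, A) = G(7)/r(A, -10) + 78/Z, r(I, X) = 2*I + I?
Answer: 1485354/41 ≈ 36228.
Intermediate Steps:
r(I, X) = 3*I
G(z) = 18
b(Z, A) = 7 - 78/Z - 6/A (b(Z, A) = 7 - (18/((3*A)) + 78/Z) = 7 - (18*(1/(3*A)) + 78/Z) = 7 - (6/A + 78/Z) = 7 + (-78/Z - 6/A) = 7 - 78/Z - 6/A)
36215 + b(y(8, 7), -41) = 36215 + (7 - 78/(-13) - 6/(-41)) = 36215 + (7 - 78*(-1/13) - 6*(-1/41)) = 36215 + (7 + 6 + 6/41) = 36215 + 539/41 = 1485354/41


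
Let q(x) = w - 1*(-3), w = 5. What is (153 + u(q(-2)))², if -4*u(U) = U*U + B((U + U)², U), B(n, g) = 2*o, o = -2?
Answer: 19044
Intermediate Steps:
q(x) = 8 (q(x) = 5 - 1*(-3) = 5 + 3 = 8)
B(n, g) = -4 (B(n, g) = 2*(-2) = -4)
u(U) = 1 - U²/4 (u(U) = -(U*U - 4)/4 = -(U² - 4)/4 = -(-4 + U²)/4 = 1 - U²/4)
(153 + u(q(-2)))² = (153 + (1 - ¼*8²))² = (153 + (1 - ¼*64))² = (153 + (1 - 16))² = (153 - 15)² = 138² = 19044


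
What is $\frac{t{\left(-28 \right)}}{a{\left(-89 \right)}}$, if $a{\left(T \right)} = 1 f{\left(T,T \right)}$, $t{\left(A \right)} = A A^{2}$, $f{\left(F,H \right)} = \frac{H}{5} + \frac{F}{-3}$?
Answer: $- \frac{164640}{89} \approx -1849.9$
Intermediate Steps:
$f{\left(F,H \right)} = - \frac{F}{3} + \frac{H}{5}$ ($f{\left(F,H \right)} = H \frac{1}{5} + F \left(- \frac{1}{3}\right) = \frac{H}{5} - \frac{F}{3} = - \frac{F}{3} + \frac{H}{5}$)
$t{\left(A \right)} = A^{3}$
$a{\left(T \right)} = - \frac{2 T}{15}$ ($a{\left(T \right)} = 1 \left(- \frac{T}{3} + \frac{T}{5}\right) = 1 \left(- \frac{2 T}{15}\right) = - \frac{2 T}{15}$)
$\frac{t{\left(-28 \right)}}{a{\left(-89 \right)}} = \frac{\left(-28\right)^{3}}{\left(- \frac{2}{15}\right) \left(-89\right)} = - \frac{21952}{\frac{178}{15}} = \left(-21952\right) \frac{15}{178} = - \frac{164640}{89}$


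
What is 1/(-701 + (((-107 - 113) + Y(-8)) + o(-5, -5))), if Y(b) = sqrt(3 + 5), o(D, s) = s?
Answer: -463/428734 - sqrt(2)/428734 ≈ -0.0010832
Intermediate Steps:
Y(b) = 2*sqrt(2) (Y(b) = sqrt(8) = 2*sqrt(2))
1/(-701 + (((-107 - 113) + Y(-8)) + o(-5, -5))) = 1/(-701 + (((-107 - 113) + 2*sqrt(2)) - 5)) = 1/(-701 + ((-220 + 2*sqrt(2)) - 5)) = 1/(-701 + (-225 + 2*sqrt(2))) = 1/(-926 + 2*sqrt(2))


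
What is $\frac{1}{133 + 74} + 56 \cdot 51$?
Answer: $\frac{591193}{207} \approx 2856.0$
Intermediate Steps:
$\frac{1}{133 + 74} + 56 \cdot 51 = \frac{1}{207} + 2856 = \frac{591193}{207}$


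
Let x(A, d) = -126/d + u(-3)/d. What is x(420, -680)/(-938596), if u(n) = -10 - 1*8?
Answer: -9/39890330 ≈ -2.2562e-7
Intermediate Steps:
u(n) = -18 (u(n) = -10 - 8 = -18)
x(A, d) = -144/d (x(A, d) = -126/d - 18/d = -144/d)
x(420, -680)/(-938596) = -144/(-680)/(-938596) = -144*(-1/680)*(-1/938596) = (18/85)*(-1/938596) = -9/39890330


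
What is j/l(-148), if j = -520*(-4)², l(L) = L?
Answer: 2080/37 ≈ 56.216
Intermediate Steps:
j = -8320 (j = -520*16 = -8320)
j/l(-148) = -8320/(-148) = -8320*(-1/148) = 2080/37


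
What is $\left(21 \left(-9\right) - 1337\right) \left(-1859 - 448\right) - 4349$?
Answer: $3516133$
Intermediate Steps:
$\left(21 \left(-9\right) - 1337\right) \left(-1859 - 448\right) - 4349 = \left(-189 - 1337\right) \left(-2307\right) - 4349 = \left(-1526\right) \left(-2307\right) - 4349 = 3520482 - 4349 = 3516133$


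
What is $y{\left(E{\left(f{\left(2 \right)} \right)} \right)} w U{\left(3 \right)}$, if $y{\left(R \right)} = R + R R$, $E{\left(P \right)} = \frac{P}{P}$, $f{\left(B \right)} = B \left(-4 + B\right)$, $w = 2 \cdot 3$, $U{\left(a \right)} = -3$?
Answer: $-36$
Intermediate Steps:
$w = 6$
$E{\left(P \right)} = 1$
$y{\left(R \right)} = R + R^{2}$
$y{\left(E{\left(f{\left(2 \right)} \right)} \right)} w U{\left(3 \right)} = 1 \left(1 + 1\right) 6 \left(-3\right) = 1 \cdot 2 \cdot 6 \left(-3\right) = 2 \cdot 6 \left(-3\right) = 12 \left(-3\right) = -36$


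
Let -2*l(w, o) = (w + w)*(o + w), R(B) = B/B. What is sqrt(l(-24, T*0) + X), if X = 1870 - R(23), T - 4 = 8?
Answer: sqrt(1293) ≈ 35.958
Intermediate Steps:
T = 12 (T = 4 + 8 = 12)
R(B) = 1
l(w, o) = -w*(o + w) (l(w, o) = -(w + w)*(o + w)/2 = -2*w*(o + w)/2 = -w*(o + w))
X = 1869 (X = 1870 - 1*1 = 1870 - 1 = 1869)
sqrt(l(-24, T*0) + X) = sqrt(-1*(-24)*(12*0 - 24) + 1869) = sqrt(-1*(-24)*(0 - 24) + 1869) = sqrt(-1*(-24)*(-24) + 1869) = sqrt(-576 + 1869) = sqrt(1293)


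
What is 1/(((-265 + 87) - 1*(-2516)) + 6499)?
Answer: 1/8837 ≈ 0.00011316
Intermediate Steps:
1/(((-265 + 87) - 1*(-2516)) + 6499) = 1/((-178 + 2516) + 6499) = 1/(2338 + 6499) = 1/8837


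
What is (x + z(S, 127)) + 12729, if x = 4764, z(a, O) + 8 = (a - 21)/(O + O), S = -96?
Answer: 4441073/254 ≈ 17485.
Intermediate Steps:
z(a, O) = -8 + (-21 + a)/(2*O) (z(a, O) = -8 + (a - 21)/(O + O) = -8 + (-21 + a)/((2*O)) = -8 + (-21 + a)*(1/(2*O)) = -8 + (-21 + a)/(2*O))
(x + z(S, 127)) + 12729 = (4764 + (1/2)*(-21 - 96 - 16*127)/127) + 12729 = (4764 + (1/2)*(1/127)*(-21 - 96 - 2032)) + 12729 = (4764 + (1/2)*(1/127)*(-2149)) + 12729 = (4764 - 2149/254) + 12729 = 1207907/254 + 12729 = 4441073/254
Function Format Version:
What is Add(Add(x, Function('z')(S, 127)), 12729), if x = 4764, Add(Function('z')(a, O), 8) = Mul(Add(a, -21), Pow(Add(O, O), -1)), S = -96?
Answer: Rational(4441073, 254) ≈ 17485.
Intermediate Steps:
Function('z')(a, O) = Add(-8, Mul(Rational(1, 2), Pow(O, -1), Add(-21, a))) (Function('z')(a, O) = Add(-8, Mul(Add(a, -21), Pow(Add(O, O), -1))) = Add(-8, Mul(Add(-21, a), Pow(Mul(2, O), -1))) = Add(-8, Mul(Add(-21, a), Mul(Rational(1, 2), Pow(O, -1)))) = Add(-8, Mul(Rational(1, 2), Pow(O, -1), Add(-21, a))))
Add(Add(x, Function('z')(S, 127)), 12729) = Add(Add(4764, Mul(Rational(1, 2), Pow(127, -1), Add(-21, -96, Mul(-16, 127)))), 12729) = Add(Add(4764, Mul(Rational(1, 2), Rational(1, 127), Add(-21, -96, -2032))), 12729) = Add(Add(4764, Mul(Rational(1, 2), Rational(1, 127), -2149)), 12729) = Add(Add(4764, Rational(-2149, 254)), 12729) = Add(Rational(1207907, 254), 12729) = Rational(4441073, 254)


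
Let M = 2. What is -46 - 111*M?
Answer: -268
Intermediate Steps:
-46 - 111*M = -46 - 111*2 = -46 - 222 = -268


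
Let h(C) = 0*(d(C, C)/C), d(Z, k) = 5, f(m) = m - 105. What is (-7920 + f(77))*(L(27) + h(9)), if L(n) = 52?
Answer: -413296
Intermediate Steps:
f(m) = -105 + m
h(C) = 0 (h(C) = 0*(5/C) = 0)
(-7920 + f(77))*(L(27) + h(9)) = (-7920 + (-105 + 77))*(52 + 0) = (-7920 - 28)*52 = -7948*52 = -413296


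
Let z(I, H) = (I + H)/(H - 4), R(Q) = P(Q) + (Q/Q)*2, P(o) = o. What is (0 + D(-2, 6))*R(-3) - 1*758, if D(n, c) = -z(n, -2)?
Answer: -2272/3 ≈ -757.33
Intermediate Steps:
R(Q) = 2 + Q (R(Q) = Q + (Q/Q)*2 = Q + 1*2 = Q + 2 = 2 + Q)
z(I, H) = (H + I)/(-4 + H)
D(n, c) = -⅓ + n/6 (D(n, c) = -(-2 + n)/(-4 - 2) = -(-2 + n)/(-6) = -(-1)*(-2 + n)/6 = -(⅓ - n/6) = -⅓ + n/6)
(0 + D(-2, 6))*R(-3) - 1*758 = (0 + (-⅓ + (⅙)*(-2)))*(2 - 3) - 1*758 = (0 + (-⅓ - ⅓))*(-1) - 758 = (0 - ⅔)*(-1) - 758 = -⅔*(-1) - 758 = ⅔ - 758 = -2272/3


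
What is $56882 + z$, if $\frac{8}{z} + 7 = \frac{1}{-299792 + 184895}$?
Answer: $\frac{5718516973}{100535} \approx 56881.0$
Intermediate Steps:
$z = - \frac{114897}{100535}$ ($z = \frac{8}{-7 + \frac{1}{-299792 + 184895}} = \frac{8}{-7 + \frac{1}{-114897}} = \frac{8}{-7 - \frac{1}{114897}} = \frac{8}{- \frac{804280}{114897}} = 8 \left(- \frac{114897}{804280}\right) = - \frac{114897}{100535} \approx -1.1429$)
$56882 + z = 56882 - \frac{114897}{100535} = \frac{5718516973}{100535}$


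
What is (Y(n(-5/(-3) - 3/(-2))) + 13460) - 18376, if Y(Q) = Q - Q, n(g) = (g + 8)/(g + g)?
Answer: -4916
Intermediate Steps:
n(g) = (8 + g)/(2*g) (n(g) = (8 + g)/((2*g)) = (8 + g)*(1/(2*g)) = (8 + g)/(2*g))
Y(Q) = 0
(Y(n(-5/(-3) - 3/(-2))) + 13460) - 18376 = (0 + 13460) - 18376 = 13460 - 18376 = -4916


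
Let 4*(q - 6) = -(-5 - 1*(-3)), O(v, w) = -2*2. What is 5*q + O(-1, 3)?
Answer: 57/2 ≈ 28.500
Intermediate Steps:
O(v, w) = -4
q = 13/2 (q = 6 + (-(-5 - 1*(-3)))/4 = 6 + (-(-5 + 3))/4 = 6 + (-1*(-2))/4 = 6 + (¼)*2 = 6 + ½ = 13/2 ≈ 6.5000)
5*q + O(-1, 3) = 5*(13/2) - 4 = 65/2 - 4 = 57/2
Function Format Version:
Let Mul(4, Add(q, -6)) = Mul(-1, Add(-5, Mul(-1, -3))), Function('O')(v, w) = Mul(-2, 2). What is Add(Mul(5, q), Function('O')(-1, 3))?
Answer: Rational(57, 2) ≈ 28.500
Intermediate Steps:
Function('O')(v, w) = -4
q = Rational(13, 2) (q = Add(6, Mul(Rational(1, 4), Mul(-1, Add(-5, Mul(-1, -3))))) = Add(6, Mul(Rational(1, 4), Mul(-1, Add(-5, 3)))) = Add(6, Mul(Rational(1, 4), Mul(-1, -2))) = Add(6, Mul(Rational(1, 4), 2)) = Add(6, Rational(1, 2)) = Rational(13, 2) ≈ 6.5000)
Add(Mul(5, q), Function('O')(-1, 3)) = Add(Mul(5, Rational(13, 2)), -4) = Add(Rational(65, 2), -4) = Rational(57, 2)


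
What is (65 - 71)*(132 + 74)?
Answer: -1236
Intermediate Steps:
(65 - 71)*(132 + 74) = -6*206 = -1236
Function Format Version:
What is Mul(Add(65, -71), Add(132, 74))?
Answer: -1236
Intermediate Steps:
Mul(Add(65, -71), Add(132, 74)) = Mul(-6, 206) = -1236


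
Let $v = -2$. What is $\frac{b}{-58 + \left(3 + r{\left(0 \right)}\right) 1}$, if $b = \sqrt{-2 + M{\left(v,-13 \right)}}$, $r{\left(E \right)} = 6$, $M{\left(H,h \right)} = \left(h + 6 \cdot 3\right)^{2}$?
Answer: $- \frac{\sqrt{23}}{49} \approx -0.097874$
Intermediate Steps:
$M{\left(H,h \right)} = \left(18 + h\right)^{2}$ ($M{\left(H,h \right)} = \left(h + 18\right)^{2} = \left(18 + h\right)^{2}$)
$b = \sqrt{23}$ ($b = \sqrt{-2 + \left(18 - 13\right)^{2}} = \sqrt{-2 + 5^{2}} = \sqrt{-2 + 25} = \sqrt{23} \approx 4.7958$)
$\frac{b}{-58 + \left(3 + r{\left(0 \right)}\right) 1} = \frac{\sqrt{23}}{-58 + \left(3 + 6\right) 1} = \frac{\sqrt{23}}{-58 + 9 \cdot 1} = \frac{\sqrt{23}}{-58 + 9} = \frac{\sqrt{23}}{-49} = - \frac{\sqrt{23}}{49}$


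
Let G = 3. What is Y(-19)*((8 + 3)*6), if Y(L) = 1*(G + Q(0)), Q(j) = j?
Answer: 198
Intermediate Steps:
Y(L) = 3 (Y(L) = 1*(3 + 0) = 1*3 = 3)
Y(-19)*((8 + 3)*6) = 3*((8 + 3)*6) = 3*(11*6) = 3*66 = 198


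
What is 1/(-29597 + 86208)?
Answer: 1/56611 ≈ 1.7664e-5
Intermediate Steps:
1/(-29597 + 86208) = 1/56611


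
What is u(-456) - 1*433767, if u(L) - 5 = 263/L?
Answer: -197795735/456 ≈ -4.3376e+5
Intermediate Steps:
u(L) = 5 + 263/L
u(-456) - 1*433767 = (5 + 263/(-456)) - 1*433767 = (5 + 263*(-1/456)) - 433767 = (5 - 263/456) - 433767 = 2017/456 - 433767 = -197795735/456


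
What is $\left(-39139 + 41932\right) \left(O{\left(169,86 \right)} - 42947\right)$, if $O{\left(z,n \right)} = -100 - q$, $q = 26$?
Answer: $-120302889$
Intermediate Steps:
$O{\left(z,n \right)} = -126$ ($O{\left(z,n \right)} = -100 - 26 = -126$)
$\left(-39139 + 41932\right) \left(O{\left(169,86 \right)} - 42947\right) = \left(-39139 + 41932\right) \left(-126 - 42947\right) = 2793 \left(-43073\right) = -120302889$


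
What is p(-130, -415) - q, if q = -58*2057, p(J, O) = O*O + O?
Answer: 291116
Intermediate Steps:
p(J, O) = O + O**2 (p(J, O) = O**2 + O = O + O**2)
q = -119306
p(-130, -415) - q = -415*(1 - 415) - 1*(-119306) = -415*(-414) + 119306 = 171810 + 119306 = 291116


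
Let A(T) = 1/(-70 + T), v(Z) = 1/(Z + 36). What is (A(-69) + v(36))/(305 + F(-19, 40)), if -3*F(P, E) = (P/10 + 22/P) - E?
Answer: 6365/303627708 ≈ 2.0963e-5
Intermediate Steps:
v(Z) = 1/(36 + Z)
F(P, E) = -22/(3*P) - P/30 + E/3 (F(P, E) = -((P/10 + 22/P) - E)/3 = -((22/P + P/10) - E)/3 = -(-E + 22/P + P/10)/3 = -22/(3*P) - P/30 + E/3)
(A(-69) + v(36))/(305 + F(-19, 40)) = (1/(-70 - 69) + 1/(36 + 36))/(305 + (1/30)*(-220 - 19*(-1*(-19) + 10*40))/(-19)) = (1/(-139) + 1/72)/(305 + (1/30)*(-1/19)*(-220 - 19*(19 + 400))) = (-1/139 + 1/72)/(305 + (1/30)*(-1/19)*(-220 - 19*419)) = 67/(10008*(305 + (1/30)*(-1/19)*(-220 - 7961))) = 67/(10008*(305 + (1/30)*(-1/19)*(-8181))) = 67/(10008*(305 + 2727/190)) = 67/(10008*(60677/190)) = (67/10008)*(190/60677) = 6365/303627708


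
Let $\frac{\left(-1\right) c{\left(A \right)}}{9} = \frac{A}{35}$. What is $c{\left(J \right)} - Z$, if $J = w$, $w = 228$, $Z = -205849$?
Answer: $\frac{7202663}{35} \approx 2.0579 \cdot 10^{5}$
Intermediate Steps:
$J = 228$
$c{\left(A \right)} = - \frac{9 A}{35}$ ($c{\left(A \right)} = - 9 \frac{A}{35} = - \frac{9 A}{35}$)
$c{\left(J \right)} - Z = \left(- \frac{9}{35}\right) 228 - -205849 = - \frac{2052}{35} + 205849 = \frac{7202663}{35}$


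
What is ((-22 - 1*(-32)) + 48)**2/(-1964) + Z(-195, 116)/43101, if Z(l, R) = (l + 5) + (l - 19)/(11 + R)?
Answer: -4615441411/2687649057 ≈ -1.7173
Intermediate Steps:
Z(l, R) = 5 + l + (-19 + l)/(11 + R) (Z(l, R) = (5 + l) + (-19 + l)/(11 + R) = 5 + l + (-19 + l)/(11 + R))
((-22 - 1*(-32)) + 48)**2/(-1964) + Z(-195, 116)/43101 = ((-22 - 1*(-32)) + 48)**2/(-1964) + ((36 + 5*116 + 12*(-195) + 116*(-195))/(11 + 116))/43101 = ((-22 + 32) + 48)**2*(-1/1964) + ((36 + 580 - 2340 - 22620)/127)*(1/43101) = (10 + 48)**2*(-1/1964) + ((1/127)*(-24344))*(1/43101) = 58**2*(-1/1964) - 24344/127*1/43101 = 3364*(-1/1964) - 24344/5473827 = -841/491 - 24344/5473827 = -4615441411/2687649057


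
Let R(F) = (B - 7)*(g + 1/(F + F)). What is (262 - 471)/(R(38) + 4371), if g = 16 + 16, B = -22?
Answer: -15884/261639 ≈ -0.060710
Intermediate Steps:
g = 32
R(F) = -928 - 29/(2*F) (R(F) = (-22 - 7)*(32 + 1/(F + F)) = -29*(32 + 1/(2*F)) = -928 - 29/(2*F))
(262 - 471)/(R(38) + 4371) = (262 - 471)/((-928 - 29/2/38) + 4371) = -209/((-928 - 29/2*1/38) + 4371) = -209/((-928 - 29/76) + 4371) = -209/(-70557/76 + 4371) = -209/261639/76 = -209*76/261639 = -15884/261639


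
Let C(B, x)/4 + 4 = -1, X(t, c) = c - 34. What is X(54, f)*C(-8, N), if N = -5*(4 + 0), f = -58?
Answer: 1840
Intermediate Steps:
X(t, c) = -34 + c
N = -20 (N = -5*4 = -20)
C(B, x) = -20 (C(B, x) = -16 + 4*(-1) = -16 - 4 = -20)
X(54, f)*C(-8, N) = (-34 - 58)*(-20) = -92*(-20) = 1840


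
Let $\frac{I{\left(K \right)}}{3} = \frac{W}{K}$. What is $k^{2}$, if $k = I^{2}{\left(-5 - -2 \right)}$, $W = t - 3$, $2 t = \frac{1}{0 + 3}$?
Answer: $\frac{83521}{1296} \approx 64.445$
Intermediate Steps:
$t = \frac{1}{6}$ ($t = \frac{1}{2 \left(0 + 3\right)} = \frac{1}{2 \cdot 3} = \frac{1}{2} \cdot \frac{1}{3} = \frac{1}{6} \approx 0.16667$)
$W = - \frac{17}{6}$ ($W = \frac{1}{6} - 3 = - \frac{17}{6} \approx -2.8333$)
$I{\left(K \right)} = - \frac{17}{2 K}$ ($I{\left(K \right)} = 3 \left(- \frac{17}{6 K}\right) = - \frac{17}{2 K}$)
$k = \frac{289}{36}$ ($k = \left(- \frac{17}{2 \left(-5 - -2\right)}\right)^{2} = \left(- \frac{17}{2 \left(-5 + 2\right)}\right)^{2} = \left(- \frac{17}{2 \left(-3\right)}\right)^{2} = \left(\left(- \frac{17}{2}\right) \left(- \frac{1}{3}\right)\right)^{2} = \left(\frac{17}{6}\right)^{2} = \frac{289}{36} \approx 8.0278$)
$k^{2} = \left(\frac{289}{36}\right)^{2} = \frac{83521}{1296}$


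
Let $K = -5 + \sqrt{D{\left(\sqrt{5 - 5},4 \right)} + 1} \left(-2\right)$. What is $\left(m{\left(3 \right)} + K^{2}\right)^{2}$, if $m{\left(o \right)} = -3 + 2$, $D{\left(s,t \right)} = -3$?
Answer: $-544 + 640 i \sqrt{2} \approx -544.0 + 905.1 i$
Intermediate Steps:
$m{\left(o \right)} = -1$
$K = -5 - 2 i \sqrt{2}$ ($K = -5 + \sqrt{-3 + 1} \left(-2\right) = -5 + \sqrt{-2} \left(-2\right) = -5 + i \sqrt{2} \left(-2\right) = -5 - 2 i \sqrt{2} \approx -5.0 - 2.8284 i$)
$\left(m{\left(3 \right)} + K^{2}\right)^{2} = \left(-1 + \left(-5 - 2 i \sqrt{2}\right)^{2}\right)^{2}$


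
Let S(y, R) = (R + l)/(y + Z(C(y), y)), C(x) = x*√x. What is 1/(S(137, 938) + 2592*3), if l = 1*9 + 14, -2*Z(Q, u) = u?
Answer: 137/1067234 ≈ 0.00012837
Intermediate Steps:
C(x) = x^(3/2)
Z(Q, u) = -u/2
l = 23 (l = 9 + 14 = 23)
S(y, R) = 2*(23 + R)/y (S(y, R) = (R + 23)/(y - y/2) = (23 + R)/((y/2)) = (23 + R)*(2/y) = 2*(23 + R)/y)
1/(S(137, 938) + 2592*3) = 1/(2*(23 + 938)/137 + 2592*3) = 1/(2*(1/137)*961 + 7776) = 1/(1922/137 + 7776) = 1/(1067234/137) = 137/1067234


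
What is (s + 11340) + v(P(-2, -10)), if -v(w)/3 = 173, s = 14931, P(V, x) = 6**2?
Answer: 25752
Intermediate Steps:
P(V, x) = 36
v(w) = -519 (v(w) = -3*173 = -519)
(s + 11340) + v(P(-2, -10)) = (14931 + 11340) - 519 = 26271 - 519 = 25752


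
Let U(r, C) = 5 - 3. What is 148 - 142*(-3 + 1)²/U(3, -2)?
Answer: -136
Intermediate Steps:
U(r, C) = 2
148 - 142*(-3 + 1)²/U(3, -2) = 148 - 142*(-3 + 1)²/2 = 148 - 142*(-2)²/2 = 148 - 568/2 = 148 - 142*2 = 148 - 284 = -136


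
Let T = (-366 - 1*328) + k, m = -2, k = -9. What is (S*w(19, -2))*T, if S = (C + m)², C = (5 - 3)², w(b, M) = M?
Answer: 5624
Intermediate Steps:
C = 4 (C = 2² = 4)
S = 4 (S = (4 - 2)² = 2² = 4)
T = -703 (T = (-366 - 1*328) - 9 = (-366 - 328) - 9 = -694 - 9 = -703)
(S*w(19, -2))*T = (4*(-2))*(-703) = -8*(-703) = 5624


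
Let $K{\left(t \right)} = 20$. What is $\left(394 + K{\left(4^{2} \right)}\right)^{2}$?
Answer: $171396$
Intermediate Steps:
$\left(394 + K{\left(4^{2} \right)}\right)^{2} = \left(394 + 20\right)^{2} = 414^{2} = 171396$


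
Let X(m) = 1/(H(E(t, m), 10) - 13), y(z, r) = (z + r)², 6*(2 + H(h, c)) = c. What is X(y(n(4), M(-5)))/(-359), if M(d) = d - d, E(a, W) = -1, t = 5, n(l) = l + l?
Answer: 3/14360 ≈ 0.00020891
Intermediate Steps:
n(l) = 2*l
H(h, c) = -2 + c/6
M(d) = 0
y(z, r) = (r + z)²
X(m) = -3/40 (X(m) = 1/((-2 + (⅙)*10) - 13) = 1/((-2 + 5/3) - 13) = 1/(-⅓ - 13) = 1/(-40/3) = -3/40)
X(y(n(4), M(-5)))/(-359) = -3/40/(-359) = -3/40*(-1/359) = 3/14360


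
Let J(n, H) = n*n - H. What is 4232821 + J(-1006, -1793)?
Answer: 5246650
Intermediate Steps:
J(n, H) = n**2 - H
4232821 + J(-1006, -1793) = 4232821 + ((-1006)**2 - 1*(-1793)) = 4232821 + (1012036 + 1793) = 4232821 + 1013829 = 5246650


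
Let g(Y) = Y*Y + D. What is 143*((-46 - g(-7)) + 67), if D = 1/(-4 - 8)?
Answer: -47905/12 ≈ -3992.1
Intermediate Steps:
D = -1/12 (D = 1/(-12) = -1/12 ≈ -0.083333)
g(Y) = -1/12 + Y² (g(Y) = Y*Y - 1/12 = Y² - 1/12 = -1/12 + Y²)
143*((-46 - g(-7)) + 67) = 143*((-46 - (-1/12 + (-7)²)) + 67) = 143*((-46 - (-1/12 + 49)) + 67) = 143*((-46 - 1*587/12) + 67) = 143*((-46 - 587/12) + 67) = 143*(-1139/12 + 67) = 143*(-335/12) = -47905/12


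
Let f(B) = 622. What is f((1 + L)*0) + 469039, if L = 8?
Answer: 469661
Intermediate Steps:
f((1 + L)*0) + 469039 = 622 + 469039 = 469661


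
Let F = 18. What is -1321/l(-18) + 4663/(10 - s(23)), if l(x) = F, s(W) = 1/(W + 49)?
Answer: 5093449/12942 ≈ 393.56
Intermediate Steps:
s(W) = 1/(49 + W)
l(x) = 18
-1321/l(-18) + 4663/(10 - s(23)) = -1321/18 + 4663/(10 - 1/(49 + 23)) = -1321*1/18 + 4663/(10 - 1/72) = -1321/18 + 4663/(10 - 1*1/72) = -1321/18 + 4663/(10 - 1/72) = -1321/18 + 4663/(719/72) = -1321/18 + 4663*(72/719) = -1321/18 + 335736/719 = 5093449/12942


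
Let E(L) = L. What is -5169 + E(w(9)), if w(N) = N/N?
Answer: -5168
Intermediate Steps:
w(N) = 1
-5169 + E(w(9)) = -5169 + 1 = -5168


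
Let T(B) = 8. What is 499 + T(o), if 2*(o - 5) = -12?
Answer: 507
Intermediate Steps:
o = -1 (o = 5 + (½)*(-12) = 5 - 6 = -1)
499 + T(o) = 499 + 8 = 507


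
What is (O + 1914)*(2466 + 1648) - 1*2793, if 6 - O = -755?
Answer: 11002157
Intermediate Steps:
O = 761 (O = 6 - 1*(-755) = 6 + 755 = 761)
(O + 1914)*(2466 + 1648) - 1*2793 = (761 + 1914)*(2466 + 1648) - 1*2793 = 2675*4114 - 2793 = 11004950 - 2793 = 11002157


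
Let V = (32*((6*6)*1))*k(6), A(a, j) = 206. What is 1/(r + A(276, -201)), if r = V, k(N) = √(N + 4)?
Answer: -103/6614302 + 288*√10/3307151 ≈ 0.00025981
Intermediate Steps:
k(N) = √(4 + N)
V = 1152*√10 (V = (32*((6*6)*1))*√(4 + 6) = (32*(36*1))*√10 = (32*36)*√10 = 1152*√10 ≈ 3642.9)
r = 1152*√10 ≈ 3642.9
1/(r + A(276, -201)) = 1/(1152*√10 + 206) = 1/(206 + 1152*√10)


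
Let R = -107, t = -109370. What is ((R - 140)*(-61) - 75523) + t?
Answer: -169826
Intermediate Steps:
((R - 140)*(-61) - 75523) + t = ((-107 - 140)*(-61) - 75523) - 109370 = (-247*(-61) - 75523) - 109370 = (15067 - 75523) - 109370 = -60456 - 109370 = -169826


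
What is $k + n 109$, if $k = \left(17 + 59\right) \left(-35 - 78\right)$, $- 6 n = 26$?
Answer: $- \frac{27181}{3} \approx -9060.3$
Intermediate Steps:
$n = - \frac{13}{3}$ ($n = \left(- \frac{1}{6}\right) 26 = - \frac{13}{3} \approx -4.3333$)
$k = -8588$ ($k = 76 \left(-35 - 78\right) = 76 \left(-113\right) = -8588$)
$k + n 109 = -8588 - \frac{1417}{3} = - \frac{27181}{3}$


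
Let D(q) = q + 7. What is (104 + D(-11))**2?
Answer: 10000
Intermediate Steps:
D(q) = 7 + q
(104 + D(-11))**2 = (104 + (7 - 11))**2 = (104 - 4)**2 = 100**2 = 10000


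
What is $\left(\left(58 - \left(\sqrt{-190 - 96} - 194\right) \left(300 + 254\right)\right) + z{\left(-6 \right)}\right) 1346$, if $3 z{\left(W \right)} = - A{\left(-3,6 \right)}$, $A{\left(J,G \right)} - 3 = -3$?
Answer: $144740764 - 745684 i \sqrt{286} \approx 1.4474 \cdot 10^{8} - 1.2611 \cdot 10^{7} i$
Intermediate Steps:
$A{\left(J,G \right)} = 0$ ($A{\left(J,G \right)} = 3 - 3 = 0$)
$z{\left(W \right)} = 0$ ($z{\left(W \right)} = \frac{\left(-1\right) 0}{3} = \frac{1}{3} \cdot 0 = 0$)
$\left(\left(58 - \left(\sqrt{-190 - 96} - 194\right) \left(300 + 254\right)\right) + z{\left(-6 \right)}\right) 1346 = \left(\left(58 - \left(\sqrt{-190 - 96} - 194\right) \left(300 + 254\right)\right) + 0\right) 1346 = \left(\left(58 - \left(\sqrt{-286} - 194\right) 554\right) + 0\right) 1346 = \left(\left(58 - \left(i \sqrt{286} - 194\right) 554\right) + 0\right) 1346 = \left(\left(58 - \left(-194 + i \sqrt{286}\right) 554\right) + 0\right) 1346 = \left(\left(58 - \left(-107476 + 554 i \sqrt{286}\right)\right) + 0\right) 1346 = \left(\left(58 + \left(107476 - 554 i \sqrt{286}\right)\right) + 0\right) 1346 = \left(\left(107534 - 554 i \sqrt{286}\right) + 0\right) 1346 = \left(107534 - 554 i \sqrt{286}\right) 1346 = 144740764 - 745684 i \sqrt{286}$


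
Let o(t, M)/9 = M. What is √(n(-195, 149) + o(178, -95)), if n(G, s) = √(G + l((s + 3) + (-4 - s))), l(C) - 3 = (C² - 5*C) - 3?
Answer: √(-855 + 3*I*√21) ≈ 0.2351 + 29.241*I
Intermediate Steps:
o(t, M) = 9*M
l(C) = C² - 5*C (l(C) = 3 + ((C² - 5*C) - 3) = 3 + (-3 + C² - 5*C) = C² - 5*C)
n(G, s) = √(6 + G) (n(G, s) = √(G + ((s + 3) + (-4 - s))*(-5 + ((s + 3) + (-4 - s)))) = √(G + ((3 + s) + (-4 - s))*(-5 + ((3 + s) + (-4 - s)))) = √(G - (-5 - 1)) = √(G - 1*(-6)) = √(G + 6) = √(6 + G))
√(n(-195, 149) + o(178, -95)) = √(√(6 - 195) + 9*(-95)) = √(√(-189) - 855) = √(3*I*√21 - 855) = √(-855 + 3*I*√21)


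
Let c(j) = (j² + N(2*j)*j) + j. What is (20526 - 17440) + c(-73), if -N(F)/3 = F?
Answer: -23632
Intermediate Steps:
N(F) = -3*F
c(j) = j - 5*j² (c(j) = (j² + (-6*j)*j) + j = (j² - 6*j²) + j = -5*j² + j = j - 5*j²)
(20526 - 17440) + c(-73) = (20526 - 17440) - 73*(1 - 5*(-73)) = 3086 - 73*(1 + 365) = 3086 - 73*366 = 3086 - 26718 = -23632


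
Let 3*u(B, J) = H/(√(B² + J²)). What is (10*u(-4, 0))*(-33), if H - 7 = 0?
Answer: -385/2 ≈ -192.50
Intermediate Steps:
H = 7 (H = 7 + 0 = 7)
u(B, J) = 7/(3*√(B² + J²)) (u(B, J) = (7/(√(B² + J²)))/3 = (7/√(B² + J²))/3 = 7/(3*√(B² + J²)))
(10*u(-4, 0))*(-33) = (10*(7/(3*√((-4)² + 0²))))*(-33) = (10*(7/(3*√(16 + 0))))*(-33) = (10*(7/(3*√16)))*(-33) = (10*((7/3)*(¼)))*(-33) = (10*(7/12))*(-33) = (35/6)*(-33) = -385/2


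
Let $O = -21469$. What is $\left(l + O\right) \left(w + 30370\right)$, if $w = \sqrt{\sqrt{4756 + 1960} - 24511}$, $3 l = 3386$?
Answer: $- \frac{1853207770}{3} - \frac{61021 i \sqrt{24511 - 2 \sqrt{1679}}}{3} \approx -6.1774 \cdot 10^{8} - 3.1792 \cdot 10^{6} i$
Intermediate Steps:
$l = \frac{3386}{3}$ ($l = \frac{1}{3} \cdot 3386 = \frac{3386}{3} \approx 1128.7$)
$w = \sqrt{-24511 + 2 \sqrt{1679}}$ ($w = \sqrt{\sqrt{6716} - 24511} = \sqrt{2 \sqrt{1679} - 24511} = \sqrt{-24511 + 2 \sqrt{1679}} \approx 156.3 i$)
$\left(l + O\right) \left(w + 30370\right) = \left(\frac{3386}{3} - 21469\right) \left(\sqrt{-24511 + 2 \sqrt{1679}} + 30370\right) = - \frac{61021 \left(30370 + \sqrt{-24511 + 2 \sqrt{1679}}\right)}{3} = - \frac{1853207770}{3} - \frac{61021 \sqrt{-24511 + 2 \sqrt{1679}}}{3}$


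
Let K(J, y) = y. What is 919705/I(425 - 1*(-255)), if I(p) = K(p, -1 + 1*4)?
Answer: 919705/3 ≈ 3.0657e+5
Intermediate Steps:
I(p) = 3 (I(p) = -1 + 1*4 = -1 + 4 = 3)
919705/I(425 - 1*(-255)) = 919705/3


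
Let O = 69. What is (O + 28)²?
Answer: 9409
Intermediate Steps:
(O + 28)² = (69 + 28)² = 97² = 9409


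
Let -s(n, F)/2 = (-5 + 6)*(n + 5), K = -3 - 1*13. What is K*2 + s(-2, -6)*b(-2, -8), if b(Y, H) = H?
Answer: 16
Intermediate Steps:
K = -16 (K = -3 - 13 = -16)
s(n, F) = -10 - 2*n (s(n, F) = -2*(-5 + 6)*(n + 5) = -2*(5 + n) = -10 - 2*n)
K*2 + s(-2, -6)*b(-2, -8) = -16*2 + (-10 - 2*(-2))*(-8) = -32 + (-10 + 4)*(-8) = -32 - 6*(-8) = -32 + 48 = 16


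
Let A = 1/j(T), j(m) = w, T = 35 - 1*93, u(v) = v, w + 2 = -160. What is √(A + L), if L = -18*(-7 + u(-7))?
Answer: √81646/18 ≈ 15.874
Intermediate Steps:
w = -162 (w = -2 - 160 = -162)
T = -58 (T = 35 - 93 = -58)
j(m) = -162
L = 252 (L = -18*(-7 - 7) = -18*(-14) = 252)
A = -1/162 (A = 1/(-162) = -1/162 ≈ -0.0061728)
√(A + L) = √(-1/162 + 252) = √(40823/162) = √81646/18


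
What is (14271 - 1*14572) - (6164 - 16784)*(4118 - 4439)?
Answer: -3409321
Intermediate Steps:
(14271 - 1*14572) - (6164 - 16784)*(4118 - 4439) = (14271 - 14572) - (-10620)*(-321) = -301 - 1*3409020 = -301 - 3409020 = -3409321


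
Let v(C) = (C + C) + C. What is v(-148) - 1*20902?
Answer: -21346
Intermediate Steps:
v(C) = 3*C (v(C) = 2*C + C = 3*C)
v(-148) - 1*20902 = 3*(-148) - 1*20902 = -444 - 20902 = -21346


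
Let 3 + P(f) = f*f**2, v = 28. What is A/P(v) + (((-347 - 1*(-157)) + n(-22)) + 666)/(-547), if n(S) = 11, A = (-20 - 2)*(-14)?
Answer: -10520687/12006103 ≈ -0.87628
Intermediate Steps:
A = 308 (A = -22*(-14) = 308)
P(f) = -3 + f**3 (P(f) = -3 + f*f**2 = -3 + f**3)
A/P(v) + (((-347 - 1*(-157)) + n(-22)) + 666)/(-547) = 308/(-3 + 28**3) + (((-347 - 1*(-157)) + 11) + 666)/(-547) = 308/(-3 + 21952) + (((-347 + 157) + 11) + 666)*(-1/547) = 308/21949 + ((-190 + 11) + 666)*(-1/547) = 308*(1/21949) + (-179 + 666)*(-1/547) = 308/21949 + 487*(-1/547) = 308/21949 - 487/547 = -10520687/12006103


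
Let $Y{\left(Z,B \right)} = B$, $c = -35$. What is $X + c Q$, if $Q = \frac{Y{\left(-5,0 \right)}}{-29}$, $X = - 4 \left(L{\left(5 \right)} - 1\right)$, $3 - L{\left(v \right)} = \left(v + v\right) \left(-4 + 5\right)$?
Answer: $32$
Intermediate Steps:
$L{\left(v \right)} = 3 - 2 v$ ($L{\left(v \right)} = 3 - \left(v + v\right) \left(-4 + 5\right) = 3 - 2 v 1 = 3 - 2 v$)
$X = 32$ ($X = - 4 \left(\left(3 - 10\right) - 1\right) = - 4 \left(-7 - 1\right) = \left(-4\right) \left(-8\right) = 32$)
$Q = 0$ ($Q = \frac{0}{-29} = 0 \left(- \frac{1}{29}\right) = 0$)
$X + c Q = 32 - 0 = 32 + 0 = 32$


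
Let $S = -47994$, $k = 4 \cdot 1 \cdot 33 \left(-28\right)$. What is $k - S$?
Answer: $44298$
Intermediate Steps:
$k = -3696$ ($k = 4 \cdot 33 \left(-28\right) = 132 \left(-28\right) = -3696$)
$k - S = -3696 - -47994 = -3696 + 47994 = 44298$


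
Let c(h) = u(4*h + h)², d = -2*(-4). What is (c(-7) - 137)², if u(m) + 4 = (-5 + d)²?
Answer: 12544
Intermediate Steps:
d = 8
u(m) = 5 (u(m) = -4 + (-5 + 8)² = -4 + 3² = -4 + 9 = 5)
c(h) = 25 (c(h) = 5² = 25)
(c(-7) - 137)² = (25 - 137)² = (-112)² = 12544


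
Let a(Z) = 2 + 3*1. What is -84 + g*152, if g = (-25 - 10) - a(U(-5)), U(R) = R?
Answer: -6164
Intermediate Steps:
a(Z) = 5 (a(Z) = 2 + 3 = 5)
g = -40 (g = (-25 - 10) - 1*5 = -35 - 5 = -40)
-84 + g*152 = -84 - 40*152 = -84 - 6080 = -6164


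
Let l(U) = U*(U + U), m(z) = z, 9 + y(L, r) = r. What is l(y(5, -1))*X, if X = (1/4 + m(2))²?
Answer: 2025/2 ≈ 1012.5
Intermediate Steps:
y(L, r) = -9 + r
l(U) = 2*U² (l(U) = U*(2*U) = 2*U²)
X = 81/16 (X = (1/4 + 2)² = (¼ + 2)² = (9/4)² = 81/16 ≈ 5.0625)
l(y(5, -1))*X = (2*(-9 - 1)²)*(81/16) = (2*(-10)²)*(81/16) = (2*100)*(81/16) = 200*(81/16) = 2025/2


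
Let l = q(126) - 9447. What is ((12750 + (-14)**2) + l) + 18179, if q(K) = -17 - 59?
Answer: 21602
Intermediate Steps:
q(K) = -76
l = -9523 (l = -76 - 9447 = -9523)
((12750 + (-14)**2) + l) + 18179 = ((12750 + (-14)**2) - 9523) + 18179 = ((12750 + 196) - 9523) + 18179 = (12946 - 9523) + 18179 = 3423 + 18179 = 21602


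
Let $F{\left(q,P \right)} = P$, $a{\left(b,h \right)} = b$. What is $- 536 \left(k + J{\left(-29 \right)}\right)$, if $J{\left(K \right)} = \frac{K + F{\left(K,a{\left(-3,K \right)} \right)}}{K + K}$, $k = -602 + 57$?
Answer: $\frac{8462904}{29} \approx 2.9182 \cdot 10^{5}$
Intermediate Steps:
$k = -545$
$J{\left(K \right)} = \frac{-3 + K}{2 K}$ ($J{\left(K \right)} = \frac{K - 3}{K + K} = \frac{-3 + K}{2 K}$)
$- 536 \left(k + J{\left(-29 \right)}\right) = - 536 \left(-545 + \frac{-3 - 29}{2 \left(-29\right)}\right) = - 536 \left(-545 + \frac{1}{2} \left(- \frac{1}{29}\right) \left(-32\right)\right) = - 536 \left(-545 + \frac{16}{29}\right) = \left(-536\right) \left(- \frac{15789}{29}\right) = \frac{8462904}{29}$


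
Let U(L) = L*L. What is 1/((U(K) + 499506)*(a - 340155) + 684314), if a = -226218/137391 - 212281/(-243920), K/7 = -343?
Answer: -11170804240/23803191210256515659881 ≈ -4.6930e-13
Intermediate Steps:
K = -2401 (K = 7*(-343) = -2401)
a = -8671198563/11170804240 (a = -226218*1/137391 - 212281*(-1/243920) = -75406/45797 + 212281/243920 = -8671198563/11170804240 ≈ -0.77624)
U(L) = L²
1/((U(K) + 499506)*(a - 340155) + 684314) = 1/(((-2401)² + 499506)*(-8671198563/11170804240 - 340155) + 684314) = 1/((5764801 + 499506)*(-3799813587455763/11170804240) + 684314) = 1/(6264307*(-3799813587455763/11170804240) + 684314) = 1/(-23803198854594248351241/11170804240 + 684314) = 1/(-23803191210256515659881/11170804240) = -11170804240/23803191210256515659881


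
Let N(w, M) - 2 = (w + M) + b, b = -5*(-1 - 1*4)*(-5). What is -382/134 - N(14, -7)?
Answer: 7581/67 ≈ 113.15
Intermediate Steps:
b = -125 (b = -5*(-1 - 4)*(-5) = -5*(-5)*(-5) = 25*(-5) = -125)
N(w, M) = -123 + M + w (N(w, M) = 2 + ((w + M) - 125) = 2 + ((M + w) - 125) = 2 + (-125 + M + w) = -123 + M + w)
-382/134 - N(14, -7) = -382/134 - (-123 - 7 + 14) = -382*1/134 - 1*(-116) = -191/67 + 116 = 7581/67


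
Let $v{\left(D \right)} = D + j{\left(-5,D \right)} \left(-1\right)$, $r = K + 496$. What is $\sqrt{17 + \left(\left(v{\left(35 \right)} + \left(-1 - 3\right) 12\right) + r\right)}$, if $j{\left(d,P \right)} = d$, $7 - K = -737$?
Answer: $\sqrt{1249} \approx 35.341$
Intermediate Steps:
$K = 744$ ($K = 7 - -737 = 7 + 737 = 744$)
$r = 1240$ ($r = 744 + 496 = 1240$)
$v{\left(D \right)} = 5 + D$ ($v{\left(D \right)} = D - -5 = D + 5 = 5 + D$)
$\sqrt{17 + \left(\left(v{\left(35 \right)} + \left(-1 - 3\right) 12\right) + r\right)} = \sqrt{17 + \left(\left(\left(5 + 35\right) + \left(-1 - 3\right) 12\right) + 1240\right)} = \sqrt{17 + \left(\left(40 - 48\right) + 1240\right)} = \sqrt{17 + \left(-8 + 1240\right)} = \sqrt{17 + 1232} = \sqrt{1249}$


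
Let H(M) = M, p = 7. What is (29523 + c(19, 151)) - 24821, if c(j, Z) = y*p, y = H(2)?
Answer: 4716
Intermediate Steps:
y = 2
c(j, Z) = 14 (c(j, Z) = 2*7 = 14)
(29523 + c(19, 151)) - 24821 = (29523 + 14) - 24821 = 29537 - 24821 = 4716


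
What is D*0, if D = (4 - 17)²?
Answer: 0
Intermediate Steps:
D = 169 (D = (-13)² = 169)
D*0 = 169*0 = 0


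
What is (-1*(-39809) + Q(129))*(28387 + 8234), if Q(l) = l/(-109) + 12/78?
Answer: 158901037398/109 ≈ 1.4578e+9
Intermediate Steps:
Q(l) = 2/13 - l/109 (Q(l) = l*(-1/109) + 12*(1/78) = -l/109 + 2/13 = 2/13 - l/109)
(-1*(-39809) + Q(129))*(28387 + 8234) = (-1*(-39809) + (2/13 - 1/109*129))*(28387 + 8234) = (39809 + (2/13 - 129/109))*36621 = (39809 - 1459/1417)*36621 = (56407894/1417)*36621 = 158901037398/109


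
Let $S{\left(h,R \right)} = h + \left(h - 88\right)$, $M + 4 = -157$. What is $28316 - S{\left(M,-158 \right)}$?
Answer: $28726$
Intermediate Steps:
$M = -161$ ($M = -4 - 157 = -161$)
$S{\left(h,R \right)} = -88 + 2 h$ ($S{\left(h,R \right)} = h + \left(-88 + h\right) = -88 + 2 h$)
$28316 - S{\left(M,-158 \right)} = 28316 - \left(-88 + 2 \left(-161\right)\right) = 28316 - \left(-88 - 322\right) = 28316 - -410 = 28316 + 410 = 28726$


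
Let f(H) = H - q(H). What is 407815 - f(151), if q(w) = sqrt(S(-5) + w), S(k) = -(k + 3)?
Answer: 407664 + 3*sqrt(17) ≈ 4.0768e+5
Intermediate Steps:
S(k) = -3 - k (S(k) = -(3 + k) = -3 - k)
q(w) = sqrt(2 + w) (q(w) = sqrt((-3 - 1*(-5)) + w) = sqrt((-3 + 5) + w) = sqrt(2 + w))
f(H) = H - sqrt(2 + H)
407815 - f(151) = 407815 - (151 - sqrt(2 + 151)) = 407815 - (151 - sqrt(153)) = 407815 - (151 - 3*sqrt(17)) = 407815 + (-151 + 3*sqrt(17)) = 407664 + 3*sqrt(17)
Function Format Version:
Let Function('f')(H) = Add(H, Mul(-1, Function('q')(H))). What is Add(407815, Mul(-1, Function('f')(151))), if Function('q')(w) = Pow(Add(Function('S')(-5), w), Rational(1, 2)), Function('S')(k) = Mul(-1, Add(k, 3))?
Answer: Add(407664, Mul(3, Pow(17, Rational(1, 2)))) ≈ 4.0768e+5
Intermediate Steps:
Function('S')(k) = Add(-3, Mul(-1, k)) (Function('S')(k) = Mul(-1, Add(3, k)) = Add(-3, Mul(-1, k)))
Function('q')(w) = Pow(Add(2, w), Rational(1, 2)) (Function('q')(w) = Pow(Add(Add(-3, Mul(-1, -5)), w), Rational(1, 2)) = Pow(Add(Add(-3, 5), w), Rational(1, 2)) = Pow(Add(2, w), Rational(1, 2)))
Function('f')(H) = Add(H, Mul(-1, Pow(Add(2, H), Rational(1, 2))))
Add(407815, Mul(-1, Function('f')(151))) = Add(407815, Mul(-1, Add(151, Mul(-1, Pow(Add(2, 151), Rational(1, 2)))))) = Add(407815, Mul(-1, Add(151, Mul(-1, Pow(153, Rational(1, 2)))))) = Add(407815, Mul(-1, Add(151, Mul(-1, Mul(3, Pow(17, Rational(1, 2))))))) = Add(407815, Mul(-1, Add(151, Mul(-3, Pow(17, Rational(1, 2)))))) = Add(407815, Add(-151, Mul(3, Pow(17, Rational(1, 2))))) = Add(407664, Mul(3, Pow(17, Rational(1, 2))))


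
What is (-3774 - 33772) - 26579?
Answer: -64125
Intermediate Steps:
(-3774 - 33772) - 26579 = -37546 - 26579 = -64125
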